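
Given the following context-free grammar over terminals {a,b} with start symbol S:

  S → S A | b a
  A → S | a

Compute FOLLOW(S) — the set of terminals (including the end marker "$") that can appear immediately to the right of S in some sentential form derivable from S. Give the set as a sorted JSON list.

FIRST iteration:
iter 1:
  A via A→a: +{a}
  S via S→b a: +{b}
  FIRST[S]={b}  FIRST[A]={a}
iter 2:
  A via A→S: +{b}
  FIRST[S]={b}  FIRST[A]={a,b}
iter 3: (no change)
  FIRST[S]={b}  FIRST[A]={a,b}

FOLLOW iteration:
FOLLOW(S) := {$}
iter 1:
  S→S A: FOLLOW(S) ⊇ FIRST(A) = {a,b}; new: +{a,b}
  S→S A: FOLLOW(A) ⊇ FOLLOW(S) ⊇ {$,a,b}; new: +{$,a,b}
  S: {$,a,b}  A: {$,a,b}
iter 2: (stable)
  S: {$,a,b}  A: {$,a,b}

FOLLOW(S) = ["$", "a", "b"]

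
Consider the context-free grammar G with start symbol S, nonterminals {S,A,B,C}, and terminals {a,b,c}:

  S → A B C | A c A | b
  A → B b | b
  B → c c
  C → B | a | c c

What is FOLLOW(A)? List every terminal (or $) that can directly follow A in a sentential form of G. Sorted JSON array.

Compute FIRST by fixpoint:
iter 1:
  A via A→b: +{b}
  B via B→c c: +{c}
  C via C→B: +{c}
  C via C→a: +{a}
  S via S→A B C: +{b}
  FIRST[S]={b}  FIRST[A]={b}  FIRST[B]={c}  FIRST[C]={a,c}
iter 2:
  A via A→B b: +{c}
  S via S→A B C: +{c}
  FIRST[S]={b,c}  FIRST[A]={b,c}  FIRST[B]={c}  FIRST[C]={a,c}
iter 3: done
  FIRST[S]={b,c}  FIRST[A]={b,c}  FIRST[B]={c}  FIRST[C]={a,c}

FOLLOW iteration:
seed FOLLOW(S) with $
[1]
  A→B b: FOLLOW(B) ⊇ FIRST(b) = {b}; new: +{b}
  S→A B C: FOLLOW(A) ⊇ FIRST(B) = {c}; new: +{c}
  S→A B C: FOLLOW(B) ⊇ FIRST(C) = {a,c}; new: +{a,c}
  S→A B C: FOLLOW(C) ⊇ FOLLOW(S) ⊇ {$}; new: +{$}
  S→A c A: FOLLOW(A) ⊇ FOLLOW(S) ⊇ {$}; new: +{$}
  FOLLOW[S]={$}  FOLLOW[A]={$,c}  FOLLOW[B]={a,b,c}  FOLLOW[C]={$}
[2]
  C→B: FOLLOW(B) ⊇ FOLLOW(C) ⊇ {$}; new: +{$}
  FOLLOW[S]={$}  FOLLOW[A]={$,c}  FOLLOW[B]={$,a,b,c}  FOLLOW[C]={$}
[3] (stable)
  FOLLOW[S]={$}  FOLLOW[A]={$,c}  FOLLOW[B]={$,a,b,c}  FOLLOW[C]={$}

FOLLOW(A) = ["$", "c"]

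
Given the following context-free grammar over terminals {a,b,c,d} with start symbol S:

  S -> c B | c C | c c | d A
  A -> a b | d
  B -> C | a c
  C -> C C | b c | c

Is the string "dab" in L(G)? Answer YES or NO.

CNF form of G:
  S -> T2 B | T2 C | T2 T2 | T3 A
  A -> T0 T1 | d
  B -> C C | T0 T2 | T1 T2 | c
  C -> C C | T1 T2 | c
  T0 -> a
  T1 -> b
  T2 -> c
  T3 -> d

CYK table (by increasing span):
  cell(0,0) d: {A,T3}  orig:{A}
  cell(1,1) a: {T0}  orig:{}
  cell(2,2) b: {T1}  orig:{}
  cell(0,1) da: ∅
  cell(1,2) ab: {A}
  cell(0,2) dab: {S}

S ∈ T[0,2] ⇒ YES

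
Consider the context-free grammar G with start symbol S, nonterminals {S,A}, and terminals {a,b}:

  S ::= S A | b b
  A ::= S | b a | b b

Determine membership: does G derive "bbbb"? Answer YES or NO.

Convert to CNF:
  S -> S A | T0 T0
  A -> S A | T0 T0 | T0 T1
  T0 -> b
  T1 -> a

Fill CYK table bottom-up:
  cell(0,0) b: {T0}  orig:{}
  cell(1,1) b: {T0}  orig:{}
  cell(2,2) b: {T0}  orig:{}
  cell(3,3) b: {T0}  orig:{}
  cell(0,1) bb: {A,S}
  cell(1,2) bb: {A,S}
  cell(2,3) bb: {A,S}
  cell(0,2) bbb: ∅
  cell(1,3) bbb: ∅
  cell(0,3) bbbb: {A,S}

S ∈ T[0,3] ⇒ YES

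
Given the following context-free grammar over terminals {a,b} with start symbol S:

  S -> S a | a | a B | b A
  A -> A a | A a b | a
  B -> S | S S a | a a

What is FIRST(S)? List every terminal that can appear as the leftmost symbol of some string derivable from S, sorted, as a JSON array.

FIRST iteration:
iter 1:
  A via A→a: +{a}
  B via B→a a: +{a}
  S via S→a: +{a}
  S via S→b A: +{b}
  FIRST(S)={a,b}  FIRST(A)={a}  FIRST(B)={a}
iter 2:
  B via B→S: +{b}
  FIRST(S)={a,b}  FIRST(A)={a}  FIRST(B)={a,b}
iter 3: (no change)
  FIRST(S)={a,b}  FIRST(A)={a}  FIRST(B)={a,b}

FIRST(S) = ["a", "b"]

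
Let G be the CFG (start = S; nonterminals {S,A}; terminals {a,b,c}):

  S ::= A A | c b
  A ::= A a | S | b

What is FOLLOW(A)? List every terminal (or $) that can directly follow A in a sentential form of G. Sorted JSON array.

FIRST iteration:
round 1:
  A via A→b: +{b}
  S via S→A A: +{b}
  S via S→c b: +{c}
  S: {b,c}  A: {b}
round 2:
  A via A→S: +{c}
  S: {b,c}  A: {b,c}
round 3: done
  S: {b,c}  A: {b,c}

FOLLOW sets:
initialize: $ ∈ FOLLOW(S)
round 1:
  A→A a: FOLLOW(A) ⊇ FIRST(a) = {a}; new: +{a}
  A→S: FOLLOW(S) ⊇ FOLLOW(A) ⊇ {a}; new: +{a}
  S→A A: FOLLOW(A) ⊇ FIRST(A) = {b,c}; new: +{b,c}
  S→A A: FOLLOW(A) ⊇ FOLLOW(S) ⊇ {$,a}; new: +{$}
  S: {$,a}  A: {$,a,b,c}
round 2:
  A→S: FOLLOW(S) ⊇ FOLLOW(A) ⊇ {$,a,b,c}; new: +{b,c}
  S: {$,a,b,c}  A: {$,a,b,c}
round 3: — fixpoint
  S: {$,a,b,c}  A: {$,a,b,c}

FOLLOW(A) = ["$", "a", "b", "c"]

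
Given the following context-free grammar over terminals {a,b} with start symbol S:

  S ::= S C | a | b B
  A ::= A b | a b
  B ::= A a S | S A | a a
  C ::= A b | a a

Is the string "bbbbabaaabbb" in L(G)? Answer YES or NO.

Convert to CNF:
  S -> S C | T0 B | a
  A -> A T0 | T1 T0
  B -> A X2 | S A | T1 T1
  C -> A T0 | T1 T1
  T0 -> b
  T1 -> a
  X2 -> T1 S

CYK fill:
  [0..0]={T0}  "b"  orig:{}
  [1..1]={T0}  "b"  orig:{}
  [2..2]={T0}  "b"  orig:{}
  [3..3]={T0}  "b"  orig:{}
  [4..4]={S,T1}  "a"  orig:{S}
  [5..5]={T0}  "b"  orig:{}
  [6..6]={S,T1}  "a"  orig:{S}
  [7..7]={S,T1}  "a"  orig:{S}
  [8..8]={S,T1}  "a"  orig:{S}
  [9..9]={T0}  "b"  orig:{}
  [10..10]={T0}  "b"  orig:{}
  [11..11]={T0}  "b"  orig:{}
  [0..1]=∅  "bb"
  [1..2]=∅  "bb"
  [2..3]=∅  "bb"
  [3..4]=∅  "ba"
  [4..5]={A}  "ab"
  [5..6]=∅  "ba"
  [6..7]={B,C,X2}  "aa"  orig:{B,C}
  [7..8]={B,C,X2}  "aa"  orig:{B,C}
  [8..9]={A}  "ab"
  [9..10]=∅  "bb"
  [10..11]=∅  "bb"
  [0..2]=∅  "bbb"
  [1..3]=∅  "bbb"
  [2..4]=∅  "bba"
  [3..5]=∅  "bab"
  [4..6]=∅  "aba"
  [5..7]={S}  "baa"
  [6..8]={S}  "aaa"
  [7..9]={B}  "aab"
  [8..10]={A,C}  "abb"
  [9..11]=∅  "bbb"
  [0..3]=∅  "bbbb"
  [1..4]=∅  "bbba"
  [2..5]=∅  "bbab"
  [3..6]=∅  "baba"
  [4..7]={B,X2}  "abaa"  orig:{B}
  [5..8]=∅  "baaa"
  [6..9]=∅  "aaab"
  [7..10]={B,S}  "aabb"
  [8..11]={A,C}  "abbb"
  [0..4]=∅  "bbbba"
  [1..5]=∅  "bbbab"
  [2..6]=∅  "bbaba"
  [3..7]={S}  "babaa"
  [4..8]=∅  "abaaa"
  [5..9]={B}  "baaab"
  [6..10]={X2}  "aaabb"  orig:{}
  [7..11]={B,S}  "aabbb"
  [0..5]=∅  "bbbbab"
  [1..6]=∅  "bbbaba"
  [2..7]=∅  "bbabaa"
  [3..8]=∅  "babaaa"
  [4..9]=∅  "abaaab"
  [5..10]={B,S}  "baaabb"
  [6..11]={X2}  "aaabbb"  orig:{}
  [0..6]=∅  "bbbbaba"
  [1..7]=∅  "bbbabaa"
  [2..8]=∅  "bbabaaa"
  [3..9]={B}  "babaaab"
  [4..10]={B,X2}  "abaaabb"  orig:{B}
  [5..11]={B,S}  "baaabbb"
  [0..7]=∅  "bbbbabaa"
  [1..8]=∅  "bbbabaaa"
  [2..9]={S}  "bbabaaab"
  [3..10]={B,S}  "babaaabb"
  [4..11]={B,X2}  "abaaabbb"  orig:{B}
  [0..8]=∅  "bbbbabaaa"
  [1..9]=∅  "bbbabaaab"
  [2..10]={S}  "bbabaaabb"
  [3..11]={B,S}  "babaaabbb"
  [0..9]=∅  "bbbbabaaab"
  [1..10]=∅  "bbbabaaabb"
  [2..11]={S}  "bbabaaabbb"
  [0..10]=∅  "bbbbabaaabb"
  [1..11]=∅  "bbbabaaabbb"
  [0..11]=∅  "bbbbabaaabbb"

S ∉ T[0,11] ⇒ NO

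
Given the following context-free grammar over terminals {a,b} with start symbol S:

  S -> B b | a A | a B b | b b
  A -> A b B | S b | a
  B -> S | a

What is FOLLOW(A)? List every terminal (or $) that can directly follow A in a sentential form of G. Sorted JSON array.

FIRST iteration:
pass 1:
  A via A→a: +{a}
  B via B→a: +{a}
  S via S→B b: +{a}
  S via S→b b: +{b}
  FIRST[S]={a,b}  FIRST[A]={a}  FIRST[B]={a}
pass 2:
  A via A→S b: +{b}
  B via B→S: +{b}
  FIRST[S]={a,b}  FIRST[A]={a,b}  FIRST[B]={a,b}
pass 3: — fixpoint
  FIRST[S]={a,b}  FIRST[A]={a,b}  FIRST[B]={a,b}

FOLLOW iteration:
initialize: $ ∈ FOLLOW(S)
round 1:
  A→A b B: FOLLOW(A) ⊇ FIRST(b) = {b}; new: +{b}
  A→A b B: FOLLOW(B) ⊇ FOLLOW(A) ⊇ {b}; new: +{b}
  A→S b: FOLLOW(S) ⊇ FIRST(b) = {b}; new: +{b}
  S→a A: FOLLOW(A) ⊇ FOLLOW(S) ⊇ {$,b}; new: +{$}
  FOLLOW(S)={$,b}  FOLLOW(A)={$,b}  FOLLOW(B)={b}
round 2:
  A→A b B: FOLLOW(B) ⊇ FOLLOW(A) ⊇ {$,b}; new: +{$}
  FOLLOW(S)={$,b}  FOLLOW(A)={$,b}  FOLLOW(B)={$,b}
round 3: (stable)
  FOLLOW(S)={$,b}  FOLLOW(A)={$,b}  FOLLOW(B)={$,b}

FOLLOW(A) = ["$", "b"]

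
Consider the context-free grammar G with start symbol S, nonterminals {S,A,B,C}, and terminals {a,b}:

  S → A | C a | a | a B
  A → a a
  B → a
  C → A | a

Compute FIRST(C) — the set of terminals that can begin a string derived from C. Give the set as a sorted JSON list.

Compute FIRST by fixpoint:
[1]
  A via A→a a: +{a}
  B via B→a: +{a}
  C via C→A: +{a}
  S via S→A: +{a}
  FIRST(S)={a}  FIRST(A)={a}  FIRST(B)={a}  FIRST(C)={a}
[2] (no change)
  FIRST(S)={a}  FIRST(A)={a}  FIRST(B)={a}  FIRST(C)={a}

FIRST(C) = ["a"]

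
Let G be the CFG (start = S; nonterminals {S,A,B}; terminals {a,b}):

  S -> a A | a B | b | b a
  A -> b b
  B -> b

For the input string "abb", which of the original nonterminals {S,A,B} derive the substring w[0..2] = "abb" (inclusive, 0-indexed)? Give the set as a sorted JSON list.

CNF form of G:
  S -> T0 T1 | T1 A | T1 B | b
  A -> T0 T0
  B -> b
  T0 -> b
  T1 -> a

CYK fill, restricted to cells inside w[0..2]:
  T[0,0] 'a' = {T1}  orig:{}
  T[1,1] 'b' = {B,S,T0}  orig:{B,S}
  T[2,2] 'b' = {B,S,T0}  orig:{B,S}
  T[0,1] 'ab' = {S}
  T[1,2] 'bb' = {A}
  T[0,2] 'abb' = {S}

Original NTs in T[0,2] deriving "abb": ["S"]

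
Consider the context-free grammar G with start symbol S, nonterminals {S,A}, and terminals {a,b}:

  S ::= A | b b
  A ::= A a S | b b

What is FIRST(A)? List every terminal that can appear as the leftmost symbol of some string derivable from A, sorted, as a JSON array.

Compute FIRST by fixpoint:
iter 1:
  A via A→b b: +{b}
  S via S→A: +{b}
  S: {b}  A: {b}
iter 2: done
  S: {b}  A: {b}

FIRST(A) = ["b"]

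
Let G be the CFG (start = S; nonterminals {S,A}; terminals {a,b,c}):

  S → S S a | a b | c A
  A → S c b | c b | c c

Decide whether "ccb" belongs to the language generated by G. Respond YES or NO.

Convert to CNF:
  S -> S X4 | T0 A | T2 T1
  A -> S X3 | T0 T0 | T0 T1
  T0 -> c
  T1 -> b
  T2 -> a
  X3 -> T0 T1
  X4 -> S T2

Fill CYK table bottom-up:
  [0..0]={T0}  "c"  orig:{}
  [1..1]={T0}  "c"  orig:{}
  [2..2]={T1}  "b"  orig:{}
  [0..1]={A}  "cc"
  [1..2]={A,X3}  "cb"  orig:{A}
  [0..2]={S}  "ccb"

S ∈ T[0,2] ⇒ YES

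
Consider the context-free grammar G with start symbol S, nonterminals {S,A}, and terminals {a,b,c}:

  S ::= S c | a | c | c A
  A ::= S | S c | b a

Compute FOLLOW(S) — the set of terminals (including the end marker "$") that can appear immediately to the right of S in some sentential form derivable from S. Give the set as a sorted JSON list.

Compute FIRST by fixpoint:
pass 1:
  A via A→b a: +{b}
  S via S→a: +{a}
  S via S→c: +{c}
  FIRST(S)={a,c}  FIRST(A)={b}
pass 2:
  A via A→S: +{a,c}
  FIRST(S)={a,c}  FIRST(A)={a,b,c}
pass 3: (stable)
  FIRST(S)={a,c}  FIRST(A)={a,b,c}

FOLLOW sets:
seed FOLLOW(S) with $
iter 1:
  A→S c: FOLLOW(S) ⊇ FIRST(c) = {c}; new: +{c}
  S→c A: FOLLOW(A) ⊇ FOLLOW(S) ⊇ {$,c}; new: +{$,c}
  FOLLOW[S]={$,c}  FOLLOW[A]={$,c}
iter 2: (no change)
  FOLLOW[S]={$,c}  FOLLOW[A]={$,c}

FOLLOW(S) = ["$", "c"]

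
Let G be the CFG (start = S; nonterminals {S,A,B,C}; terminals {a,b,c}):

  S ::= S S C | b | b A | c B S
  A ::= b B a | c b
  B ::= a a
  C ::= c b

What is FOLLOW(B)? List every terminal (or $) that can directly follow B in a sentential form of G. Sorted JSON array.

FIRST sets, iterate to fixpoint:
round 1:
  A via A→b B a: +{b}
  A via A→c b: +{c}
  B via B→a a: +{a}
  C via C→c b: +{c}
  S via S→b: +{b}
  S via S→c B S: +{c}
  FIRST[S]={b,c}  FIRST[A]={b,c}  FIRST[B]={a}  FIRST[C]={c}
round 2: — fixpoint
  FIRST[S]={b,c}  FIRST[A]={b,c}  FIRST[B]={a}  FIRST[C]={c}

FOLLOW sets:
FOLLOW(S) := {$}
pass 1:
  A→b B a: FOLLOW(B) ⊇ FIRST(a) = {a}; new: +{a}
  S→S S C: FOLLOW(S) ⊇ FIRST(S) = {b,c}; new: +{b,c}
  S→S S C: FOLLOW(C) ⊇ FOLLOW(S) ⊇ {$,b,c}; new: +{$,b,c}
  S→b A: FOLLOW(A) ⊇ FOLLOW(S) ⊇ {$,b,c}; new: +{$,b,c}
  S→c B S: FOLLOW(B) ⊇ FIRST(S) = {b,c}; new: +{b,c}
  FOLLOW(S)={$,b,c}  FOLLOW(A)={$,b,c}  FOLLOW(B)={a,b,c}  FOLLOW(C)={$,b,c}
pass 2: (stable)
  FOLLOW(S)={$,b,c}  FOLLOW(A)={$,b,c}  FOLLOW(B)={a,b,c}  FOLLOW(C)={$,b,c}

FOLLOW(B) = ["a", "b", "c"]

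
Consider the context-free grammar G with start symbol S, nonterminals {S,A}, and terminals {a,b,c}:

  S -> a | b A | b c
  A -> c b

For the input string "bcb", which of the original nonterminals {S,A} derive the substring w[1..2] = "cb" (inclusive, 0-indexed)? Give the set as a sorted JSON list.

Convert to CNF:
  S -> T1 A | T1 T0 | a
  A -> T0 T1
  T0 -> c
  T1 -> b

CYK table (by increasing span), restricted to cells inside w[1..2]:
  [1..1]={T0}  "c"  orig:{}
  [2..2]={T1}  "b"  orig:{}
  [1..2]={A}  "cb"

Original NTs in T[1,2] deriving "cb": ["A"]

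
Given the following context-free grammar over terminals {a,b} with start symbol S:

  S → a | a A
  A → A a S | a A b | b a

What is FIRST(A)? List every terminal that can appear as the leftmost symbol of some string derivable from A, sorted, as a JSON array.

FIRST iteration:
round 1:
  A via A→a A b: +{a}
  A via A→b a: +{b}
  S via S→a: +{a}
  S: {a}  A: {a,b}
round 2: (stable)
  S: {a}  A: {a,b}

FIRST(A) = ["a", "b"]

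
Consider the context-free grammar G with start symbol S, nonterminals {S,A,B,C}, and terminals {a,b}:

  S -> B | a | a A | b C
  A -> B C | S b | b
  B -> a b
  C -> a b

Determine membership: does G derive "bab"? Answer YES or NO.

Convert to CNF:
  S -> T0 C | T1 A | T1 T0 | a
  A -> B C | S T0 | b
  B -> T1 T0
  C -> T1 T0
  T0 -> b
  T1 -> a

CYK fill:
  T[0,0] 'b' = {A,T0}  orig:{A}
  T[1,1] 'a' = {S,T1}  orig:{S}
  T[2,2] 'b' = {A,T0}  orig:{A}
  T[0,1] 'ba' = ∅
  T[1,2] 'ab' = {A,B,C,S}
  T[0,2] 'bab' = {S}

S ∈ T[0,2] ⇒ YES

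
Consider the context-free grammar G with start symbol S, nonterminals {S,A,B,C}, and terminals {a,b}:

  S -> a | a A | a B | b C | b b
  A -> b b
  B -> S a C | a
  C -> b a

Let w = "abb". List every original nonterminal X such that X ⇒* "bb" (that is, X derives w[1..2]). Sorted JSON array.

CNF form of G:
  S -> T0 C | T0 T0 | T1 A | T1 B | a
  A -> T0 T0
  B -> S X2 | a
  C -> T0 T1
  T0 -> b
  T1 -> a
  X2 -> T1 C

Fill CYK table bottom-up — only the sub-triangle for w[1..2]:
  [1..1]={T0}  "b"  orig:{}
  [2..2]={T0}  "b"  orig:{}
  [1..2]={A,S}  "bb"

Original NTs in T[1,2] deriving "bb": ["A", "S"]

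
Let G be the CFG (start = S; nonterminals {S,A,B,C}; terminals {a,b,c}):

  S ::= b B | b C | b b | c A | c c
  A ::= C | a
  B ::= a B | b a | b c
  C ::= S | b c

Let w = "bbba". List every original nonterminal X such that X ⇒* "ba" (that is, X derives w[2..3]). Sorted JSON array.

Convert to CNF:
  S -> T0 B | T0 C | T0 T0 | T1 A | T1 T1
  A -> T0 B | T0 C | T0 T0 | T0 T1 | T1 A | T1 T1 | a
  B -> T0 T1 | T0 T2 | T2 B
  C -> T0 B | T0 C | T0 T0 | T0 T1 | T1 A | T1 T1
  T0 -> b
  T1 -> c
  T2 -> a

Fill CYK table bottom-up, restricted to cells inside w[2..3]:
  T[2,2] 'b' = {T0}  orig:{}
  T[3,3] 'a' = {A,T2}  orig:{A}
  T[2,3] 'ba' = {B}

Original NTs in T[2,3] deriving "ba": ["B"]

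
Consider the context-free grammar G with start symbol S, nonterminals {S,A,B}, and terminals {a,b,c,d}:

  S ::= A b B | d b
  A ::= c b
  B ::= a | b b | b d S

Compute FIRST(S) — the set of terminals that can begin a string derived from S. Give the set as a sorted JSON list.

FIRST iteration:
round 1:
  A via A→c b: +{c}
  B via B→a: +{a}
  B via B→b b: +{b}
  S via S→A b B: +{c}
  S via S→d b: +{d}
  S: {c,d}  A: {c}  B: {a,b}
round 2: done
  S: {c,d}  A: {c}  B: {a,b}

FIRST(S) = ["c", "d"]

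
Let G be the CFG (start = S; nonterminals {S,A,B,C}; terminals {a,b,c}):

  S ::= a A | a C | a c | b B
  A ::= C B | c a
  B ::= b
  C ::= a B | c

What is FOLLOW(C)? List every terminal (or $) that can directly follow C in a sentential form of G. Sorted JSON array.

FIRST sets, iterate to fixpoint:
round 1:
  A via A→c a: +{c}
  B via B→b: +{b}
  C via C→a B: +{a}
  C via C→c: +{c}
  S via S→a A: +{a}
  S via S→b B: +{b}
  FIRST[S]={a,b}  FIRST[A]={c}  FIRST[B]={b}  FIRST[C]={a,c}
round 2:
  A via A→C B: +{a}
  FIRST[S]={a,b}  FIRST[A]={a,c}  FIRST[B]={b}  FIRST[C]={a,c}
round 3: (stable)
  FIRST[S]={a,b}  FIRST[A]={a,c}  FIRST[B]={b}  FIRST[C]={a,c}

Compute FOLLOW by fixpoint:
FOLLOW(S) := {$}
pass 1:
  A→C B: FOLLOW(C) ⊇ FIRST(B) = {b}; new: +{b}
  C→a B: FOLLOW(B) ⊇ FOLLOW(C) ⊇ {b}; new: +{b}
  S→a A: FOLLOW(A) ⊇ FOLLOW(S) ⊇ {$}; new: +{$}
  S→a C: FOLLOW(C) ⊇ FOLLOW(S) ⊇ {$}; new: +{$}
  S→b B: FOLLOW(B) ⊇ FOLLOW(S) ⊇ {$}; new: +{$}
  FOLLOW[S]={$}  FOLLOW[A]={$}  FOLLOW[B]={$,b}  FOLLOW[C]={$,b}
pass 2: (stable)
  FOLLOW[S]={$}  FOLLOW[A]={$}  FOLLOW[B]={$,b}  FOLLOW[C]={$,b}

FOLLOW(C) = ["$", "b"]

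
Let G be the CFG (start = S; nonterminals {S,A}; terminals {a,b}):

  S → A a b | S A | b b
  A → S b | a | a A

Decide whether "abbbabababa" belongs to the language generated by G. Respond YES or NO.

Convert to CNF:
  S -> A X2 | S A | T0 T0
  A -> S T0 | T1 A | a
  T0 -> b
  T1 -> a
  X2 -> T1 T0

CYK fill:
  T[0,0] 'a' = {A,T1}  orig:{A}
  T[1,1] 'b' = {T0}  orig:{}
  T[2,2] 'b' = {T0}  orig:{}
  T[3,3] 'b' = {T0}  orig:{}
  T[4,4] 'a' = {A,T1}  orig:{A}
  T[5,5] 'b' = {T0}  orig:{}
  T[6,6] 'a' = {A,T1}  orig:{A}
  T[7,7] 'b' = {T0}  orig:{}
  T[8,8] 'a' = {A,T1}  orig:{A}
  T[9,9] 'b' = {T0}  orig:{}
  T[10,10] 'a' = {A,T1}  orig:{A}
  T[0,1] 'ab' = {X2}  orig:{}
  T[1,2] 'bb' = {S}
  T[2,3] 'bb' = {S}
  T[3,4] 'ba' = ∅
  T[4,5] 'ab' = {X2}  orig:{}
  T[5,6] 'ba' = ∅
  T[6,7] 'ab' = {X2}  orig:{}
  T[7,8] 'ba' = ∅
  T[8,9] 'ab' = {X2}  orig:{}
  T[9,10] 'ba' = ∅
  T[0,2] 'abb' = ∅
  T[1,3] 'bbb' = {A}
  T[2,4] 'bba' = {S}
  T[3,5] 'bab' = ∅
  T[4,6] 'aba' = ∅
  T[5,7] 'bab' = ∅
  T[6,8] 'aba' = ∅
  T[7,9] 'bab' = ∅
  T[8,10] 'aba' = ∅
  T[0,3] 'abbb' = {A}
  T[1,4] 'bbba' = ∅
  T[2,5] 'bbab' = {A}
  T[3,6] 'baba' = ∅
  T[4,7] 'abab' = ∅
  T[5,8] 'baba' = ∅
  T[6,9] 'abab' = ∅
  T[7,10] 'baba' = ∅
  T[0,4] 'abbba' = ∅
  T[1,5] 'bbbab' = {S}
  T[2,6] 'bbaba' = ∅
  T[3,7] 'babab' = ∅
  T[4,8] 'ababa' = ∅
  T[5,9] 'babab' = ∅
  T[6,10] 'ababa' = ∅
  T[0,5] 'abbbab' = {S}
  T[1,6] 'bbbaba' = {S}
  T[2,7] 'bbabab' = {S}
  T[3,8] 'bababa' = ∅
  T[4,9] 'ababab' = ∅
  T[5,10] 'bababa' = ∅
  T[0,6] 'abbbaba' = {S}
  T[1,7] 'bbbabab' = {A}
  T[2,8] 'bbababa' = {S}
  T[3,9] 'bababab' = ∅
  T[4,10] 'abababa' = ∅
  T[0,7] 'abbbabab' = {A}
  T[1,8] 'bbbababa' = ∅
  T[2,9] 'bbababab' = {A}
  T[3,10] 'babababa' = ∅
  T[0,8] 'abbbababa' = ∅
  T[1,9] 'bbbababab' = {S}
  T[2,10] 'bbabababa' = ∅
  T[0,9] 'abbbababab' = {S}
  T[1,10] 'bbbabababa' = {S}
  T[0,10] 'abbbabababa' = {S}

S ∈ T[0,10] ⇒ YES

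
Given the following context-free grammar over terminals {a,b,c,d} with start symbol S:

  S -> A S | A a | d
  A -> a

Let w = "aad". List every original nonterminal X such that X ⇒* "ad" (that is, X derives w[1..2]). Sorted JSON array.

CNF form of G:
  S -> A S | A T0 | d
  A -> a
  T0 -> a

CYK table (by increasing span), restricted to cells inside w[1..2]:
  [1..1]={A,T0}  "a"  orig:{A}
  [2..2]={S}  "d"
  [1..2]={S}  "ad"

Original NTs in T[1,2] deriving "ad": ["S"]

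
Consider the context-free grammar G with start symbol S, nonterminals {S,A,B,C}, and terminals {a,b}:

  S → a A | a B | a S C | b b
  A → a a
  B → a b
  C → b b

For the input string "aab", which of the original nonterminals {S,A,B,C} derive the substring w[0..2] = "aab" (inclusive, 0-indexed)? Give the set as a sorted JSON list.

Convert to CNF:
  S -> T0 A | T0 B | T0 X2 | T1 T1
  A -> T0 T0
  B -> T0 T1
  C -> T1 T1
  T0 -> a
  T1 -> b
  X2 -> S C

Fill CYK table bottom-up, restricted to cells inside w[0..2]:
  [0..0]={T0}  "a"  orig:{}
  [1..1]={T0}  "a"  orig:{}
  [2..2]={T1}  "b"  orig:{}
  [0..1]={A}  "aa"
  [1..2]={B}  "ab"
  [0..2]={S}  "aab"

Original NTs in T[0,2] deriving "aab": ["S"]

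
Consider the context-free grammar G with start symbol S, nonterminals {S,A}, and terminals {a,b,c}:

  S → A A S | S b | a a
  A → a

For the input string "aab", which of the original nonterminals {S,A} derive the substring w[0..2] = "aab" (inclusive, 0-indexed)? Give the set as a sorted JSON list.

CNF form of G:
  S -> A X2 | S T0 | T1 T1
  A -> a
  T0 -> b
  T1 -> a
  X2 -> A S

CYK table (by increasing span), restricted to cells inside w[0..2]:
  T[0,0] 'a' = {A,T1}  orig:{A}
  T[1,1] 'a' = {A,T1}  orig:{A}
  T[2,2] 'b' = {T0}  orig:{}
  T[0,1] 'aa' = {S}
  T[1,2] 'ab' = ∅
  T[0,2] 'aab' = {S}

Original NTs in T[0,2] deriving "aab": ["S"]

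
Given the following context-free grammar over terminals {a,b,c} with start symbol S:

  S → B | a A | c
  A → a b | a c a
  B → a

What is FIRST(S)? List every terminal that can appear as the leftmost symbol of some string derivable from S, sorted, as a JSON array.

FIRST sets, iterate to fixpoint:
iter 1:
  A via A→a b: +{a}
  B via B→a: +{a}
  S via S→B: +{a}
  S via S→c: +{c}
  S: {a,c}  A: {a}  B: {a}
iter 2: done
  S: {a,c}  A: {a}  B: {a}

FIRST(S) = ["a", "c"]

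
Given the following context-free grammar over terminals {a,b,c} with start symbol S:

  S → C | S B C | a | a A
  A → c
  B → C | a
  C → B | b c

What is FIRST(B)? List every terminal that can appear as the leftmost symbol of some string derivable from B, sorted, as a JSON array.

FIRST iteration:
round 1:
  A via A→c: +{c}
  B via B→a: +{a}
  C via C→B: +{a}
  C via C→b c: +{b}
  S via S→C: +{a,b}
  FIRST[S]={a,b}  FIRST[A]={c}  FIRST[B]={a}  FIRST[C]={a,b}
round 2:
  B via B→C: +{b}
  FIRST[S]={a,b}  FIRST[A]={c}  FIRST[B]={a,b}  FIRST[C]={a,b}
round 3: done
  FIRST[S]={a,b}  FIRST[A]={c}  FIRST[B]={a,b}  FIRST[C]={a,b}

FIRST(B) = ["a", "b"]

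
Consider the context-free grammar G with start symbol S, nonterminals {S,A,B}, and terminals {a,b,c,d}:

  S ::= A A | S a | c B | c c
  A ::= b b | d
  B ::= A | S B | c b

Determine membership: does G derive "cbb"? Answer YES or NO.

Convert to CNF:
  S -> A A | S T2 | T1 B | T1 T1
  A -> T0 T0 | d
  B -> S B | T0 T0 | T1 T0 | d
  T0 -> b
  T1 -> c
  T2 -> a

Fill CYK table bottom-up:
  [0..0]={T1}  "c"  orig:{}
  [1..1]={T0}  "b"  orig:{}
  [2..2]={T0}  "b"  orig:{}
  [0..1]={B}  "cb"
  [1..2]={A,B}  "bb"
  [0..2]={S}  "cbb"

S ∈ T[0,2] ⇒ YES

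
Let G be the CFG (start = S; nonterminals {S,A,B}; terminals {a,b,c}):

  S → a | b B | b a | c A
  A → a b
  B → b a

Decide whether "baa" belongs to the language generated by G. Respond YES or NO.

Convert to CNF:
  S -> T1 B | T1 T0 | T2 A | a
  A -> T0 T1
  B -> T1 T0
  T0 -> a
  T1 -> b
  T2 -> c

CYK table (by increasing span):
  [0..0]={T1}  "b"  orig:{}
  [1..1]={S,T0}  "a"  orig:{S}
  [2..2]={S,T0}  "a"  orig:{S}
  [0..1]={B,S}  "ba"
  [1..2]=∅  "aa"
  [0..2]=∅  "baa"

S ∉ T[0,2] ⇒ NO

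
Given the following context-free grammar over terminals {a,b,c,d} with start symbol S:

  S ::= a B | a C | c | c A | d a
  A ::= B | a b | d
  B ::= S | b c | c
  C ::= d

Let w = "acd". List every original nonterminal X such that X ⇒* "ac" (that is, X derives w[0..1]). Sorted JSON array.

Convert to CNF:
  S -> T0 B | T0 C | T2 A | T3 T0 | c
  A -> T0 B | T0 C | T0 T1 | T1 T2 | T2 A | T3 T0 | c | d
  B -> T0 B | T0 C | T1 T2 | T2 A | T3 T0 | c
  C -> d
  T0 -> a
  T1 -> b
  T2 -> c
  T3 -> d

Fill CYK table bottom-up — only the sub-triangle for w[0..1]:
  cell(0,0) a: {T0}  orig:{}
  cell(1,1) c: {A,B,S,T2}  orig:{A,B,S}
  cell(0,1) ac: {A,B,S}

Original NTs in T[0,1] deriving "ac": ["A", "B", "S"]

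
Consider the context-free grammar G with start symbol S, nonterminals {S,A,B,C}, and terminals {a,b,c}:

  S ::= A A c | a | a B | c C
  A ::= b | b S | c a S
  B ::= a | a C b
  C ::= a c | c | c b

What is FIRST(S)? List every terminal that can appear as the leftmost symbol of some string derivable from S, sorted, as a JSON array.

FIRST sets, iterate to fixpoint:
iter 1:
  A via A→b: +{b}
  A via A→c a S: +{c}
  B via B→a: +{a}
  C via C→a c: +{a}
  C via C→c: +{c}
  S via S→A A c: +{b,c}
  S via S→a: +{a}
  FIRST(S)={a,b,c}  FIRST(A)={b,c}  FIRST(B)={a}  FIRST(C)={a,c}
iter 2: done
  FIRST(S)={a,b,c}  FIRST(A)={b,c}  FIRST(B)={a}  FIRST(C)={a,c}

FIRST(S) = ["a", "b", "c"]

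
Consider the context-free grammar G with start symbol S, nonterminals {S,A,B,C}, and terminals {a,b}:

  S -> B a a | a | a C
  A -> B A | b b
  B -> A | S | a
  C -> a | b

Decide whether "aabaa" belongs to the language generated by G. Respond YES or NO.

Convert to CNF:
  S -> B X3 | T1 C | a
  A -> B A | T0 T0
  B -> B A | B X2 | T0 T0 | T1 C | a
  C -> a | b
  T0 -> b
  T1 -> a
  X2 -> T1 T1
  X3 -> T1 T1

CYK table (by increasing span):
  T[0,0] 'a' = {B,C,S,T1}  orig:{B,C,S}
  T[1,1] 'a' = {B,C,S,T1}  orig:{B,C,S}
  T[2,2] 'b' = {C,T0}  orig:{C}
  T[3,3] 'a' = {B,C,S,T1}  orig:{B,C,S}
  T[4,4] 'a' = {B,C,S,T1}  orig:{B,C,S}
  T[0,1] 'aa' = {B,S,X2,X3}  orig:{B,S}
  T[1,2] 'ab' = {B,S}
  T[2,3] 'ba' = ∅
  T[3,4] 'aa' = {B,S,X2,X3}  orig:{B,S}
  T[0,2] 'aab' = ∅
  T[1,3] 'aba' = ∅
  T[2,4] 'baa' = ∅
  T[0,3] 'aaba' = ∅
  T[1,4] 'abaa' = {B,S}
  T[0,4] 'aabaa' = ∅

S ∉ T[0,4] ⇒ NO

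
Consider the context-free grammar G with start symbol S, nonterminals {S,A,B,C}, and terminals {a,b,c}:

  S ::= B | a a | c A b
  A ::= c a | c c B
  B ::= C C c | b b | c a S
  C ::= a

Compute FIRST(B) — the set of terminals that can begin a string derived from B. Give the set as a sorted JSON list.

FIRST sets, iterate to fixpoint:
pass 1:
  A via A→c a: +{c}
  B via B→b b: +{b}
  B via B→c a S: +{c}
  C via C→a: +{a}
  S via S→B: +{b,c}
  S via S→a a: +{a}
  FIRST[S]={a,b,c}  FIRST[A]={c}  FIRST[B]={b,c}  FIRST[C]={a}
pass 2:
  B via B→C C c: +{a}
  FIRST[S]={a,b,c}  FIRST[A]={c}  FIRST[B]={a,b,c}  FIRST[C]={a}
pass 3: (no change)
  FIRST[S]={a,b,c}  FIRST[A]={c}  FIRST[B]={a,b,c}  FIRST[C]={a}

FIRST(B) = ["a", "b", "c"]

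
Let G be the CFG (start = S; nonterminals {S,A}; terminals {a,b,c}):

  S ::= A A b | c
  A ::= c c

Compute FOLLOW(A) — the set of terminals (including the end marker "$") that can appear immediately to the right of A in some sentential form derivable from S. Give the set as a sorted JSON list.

FIRST iteration:
pass 1:
  A via A→c c: +{c}
  S via S→A A b: +{c}
  S: {c}  A: {c}
pass 2: done
  S: {c}  A: {c}

FOLLOW sets:
initialize: $ ∈ FOLLOW(S)
round 1:
  S→A A b: FOLLOW(A) ⊇ FIRST(A) = {c}; new: +{c}
  S→A A b: FOLLOW(A) ⊇ FIRST(b) = {b}; new: +{b}
  FOLLOW[S]={$}  FOLLOW[A]={b,c}
round 2: — fixpoint
  FOLLOW[S]={$}  FOLLOW[A]={b,c}

FOLLOW(A) = ["b", "c"]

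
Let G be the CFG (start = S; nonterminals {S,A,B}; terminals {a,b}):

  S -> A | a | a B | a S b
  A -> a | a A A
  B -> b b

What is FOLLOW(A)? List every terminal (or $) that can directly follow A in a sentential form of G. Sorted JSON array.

FIRST sets, iterate to fixpoint:
[1]
  A via A→a: +{a}
  B via B→b b: +{b}
  S via S→A: +{a}
  S: {a}  A: {a}  B: {b}
[2] (stable)
  S: {a}  A: {a}  B: {b}

FOLLOW sets:
seed FOLLOW(S) with $
iter 1:
  A→a A A: FOLLOW(A) ⊇ FIRST(A) = {a}; new: +{a}
  S→A: FOLLOW(A) ⊇ FOLLOW(S) ⊇ {$}; new: +{$}
  S→a B: FOLLOW(B) ⊇ FOLLOW(S) ⊇ {$}; new: +{$}
  S→a S b: FOLLOW(S) ⊇ FIRST(b) = {b}; new: +{b}
  FOLLOW[S]={$,b}  FOLLOW[A]={$,a}  FOLLOW[B]={$}
iter 2:
  S→A: FOLLOW(A) ⊇ FOLLOW(S) ⊇ {$,b}; new: +{b}
  S→a B: FOLLOW(B) ⊇ FOLLOW(S) ⊇ {$,b}; new: +{b}
  FOLLOW[S]={$,b}  FOLLOW[A]={$,a,b}  FOLLOW[B]={$,b}
iter 3: — fixpoint
  FOLLOW[S]={$,b}  FOLLOW[A]={$,a,b}  FOLLOW[B]={$,b}

FOLLOW(A) = ["$", "a", "b"]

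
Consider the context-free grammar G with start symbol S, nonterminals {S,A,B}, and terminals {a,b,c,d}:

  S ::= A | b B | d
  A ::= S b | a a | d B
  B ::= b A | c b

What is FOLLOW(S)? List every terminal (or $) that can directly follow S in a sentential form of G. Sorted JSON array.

FIRST sets, iterate to fixpoint:
round 1:
  A via A→a a: +{a}
  A via A→d B: +{d}
  B via B→b A: +{b}
  B via B→c b: +{c}
  S via S→A: +{a,d}
  S via S→b B: +{b}
  FIRST(S)={a,b,d}  FIRST(A)={a,d}  FIRST(B)={b,c}
round 2:
  A via A→S b: +{b}
  FIRST(S)={a,b,d}  FIRST(A)={a,b,d}  FIRST(B)={b,c}
round 3: done
  FIRST(S)={a,b,d}  FIRST(A)={a,b,d}  FIRST(B)={b,c}

FOLLOW sets:
seed FOLLOW(S) with $
pass 1:
  A→S b: FOLLOW(S) ⊇ FIRST(b) = {b}; new: +{b}
  S→A: FOLLOW(A) ⊇ FOLLOW(S) ⊇ {$,b}; new: +{$,b}
  S→b B: FOLLOW(B) ⊇ FOLLOW(S) ⊇ {$,b}; new: +{$,b}
  FOLLOW[S]={$,b}  FOLLOW[A]={$,b}  FOLLOW[B]={$,b}
pass 2: done
  FOLLOW[S]={$,b}  FOLLOW[A]={$,b}  FOLLOW[B]={$,b}

FOLLOW(S) = ["$", "b"]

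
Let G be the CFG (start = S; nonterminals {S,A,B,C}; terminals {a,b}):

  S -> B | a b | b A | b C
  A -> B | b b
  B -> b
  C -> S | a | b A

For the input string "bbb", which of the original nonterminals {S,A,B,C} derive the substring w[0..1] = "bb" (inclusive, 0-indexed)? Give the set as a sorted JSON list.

CNF form of G:
  S -> T0 A | T0 C | T1 T0 | b
  A -> T0 T0 | b
  B -> b
  C -> T0 A | T0 C | T1 T0 | a | b
  T0 -> b
  T1 -> a

Fill CYK table bottom-up (cells [i..j] with 0 ≤ i ≤ j ≤ 1 only):
  T[0,0] 'b' = {A,B,C,S,T0}  orig:{A,B,C,S}
  T[1,1] 'b' = {A,B,C,S,T0}  orig:{A,B,C,S}
  T[0,1] 'bb' = {A,C,S}

Original NTs in T[0,1] deriving "bb": ["A", "C", "S"]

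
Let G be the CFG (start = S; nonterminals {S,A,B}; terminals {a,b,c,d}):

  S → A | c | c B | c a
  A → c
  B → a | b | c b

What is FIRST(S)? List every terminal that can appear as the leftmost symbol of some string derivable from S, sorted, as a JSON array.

FIRST sets, iterate to fixpoint:
pass 1:
  A via A→c: +{c}
  B via B→a: +{a}
  B via B→b: +{b}
  B via B→c b: +{c}
  S via S→A: +{c}
  FIRST[S]={c}  FIRST[A]={c}  FIRST[B]={a,b,c}
pass 2: done
  FIRST[S]={c}  FIRST[A]={c}  FIRST[B]={a,b,c}

FIRST(S) = ["c"]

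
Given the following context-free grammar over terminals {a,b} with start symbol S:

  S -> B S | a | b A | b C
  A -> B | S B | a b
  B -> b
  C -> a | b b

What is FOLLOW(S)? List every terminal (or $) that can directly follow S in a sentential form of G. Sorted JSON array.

Compute FIRST by fixpoint:
pass 1:
  A via A→a b: +{a}
  B via B→b: +{b}
  C via C→a: +{a}
  C via C→b b: +{b}
  S via S→B S: +{b}
  S via S→a: +{a}
  S: {a,b}  A: {a}  B: {b}  C: {a,b}
pass 2:
  A via A→B: +{b}
  S: {a,b}  A: {a,b}  B: {b}  C: {a,b}
pass 3: (no change)
  S: {a,b}  A: {a,b}  B: {b}  C: {a,b}

FOLLOW iteration:
FOLLOW(S) := {$}
round 1:
  A→S B: FOLLOW(S) ⊇ FIRST(B) = {b}; new: +{b}
  S→B S: FOLLOW(B) ⊇ FIRST(S) = {a,b}; new: +{a,b}
  S→b A: FOLLOW(A) ⊇ FOLLOW(S) ⊇ {$,b}; new: +{$,b}
  S→b C: FOLLOW(C) ⊇ FOLLOW(S) ⊇ {$,b}; new: +{$,b}
  FOLLOW[S]={$,b}  FOLLOW[A]={$,b}  FOLLOW[B]={a,b}  FOLLOW[C]={$,b}
round 2:
  A→B: FOLLOW(B) ⊇ FOLLOW(A) ⊇ {$,b}; new: +{$}
  FOLLOW[S]={$,b}  FOLLOW[A]={$,b}  FOLLOW[B]={$,a,b}  FOLLOW[C]={$,b}
round 3: — fixpoint
  FOLLOW[S]={$,b}  FOLLOW[A]={$,b}  FOLLOW[B]={$,a,b}  FOLLOW[C]={$,b}

FOLLOW(S) = ["$", "b"]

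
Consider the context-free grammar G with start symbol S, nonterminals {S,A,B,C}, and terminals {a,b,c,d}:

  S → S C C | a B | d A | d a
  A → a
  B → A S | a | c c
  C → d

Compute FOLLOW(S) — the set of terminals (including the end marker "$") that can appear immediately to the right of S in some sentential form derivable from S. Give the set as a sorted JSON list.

FIRST iteration:
[1]
  A via A→a: +{a}
  B via B→A S: +{a}
  B via B→c c: +{c}
  C via C→d: +{d}
  S via S→a B: +{a}
  S via S→d A: +{d}
  FIRST(S)={a,d}  FIRST(A)={a}  FIRST(B)={a,c}  FIRST(C)={d}
[2] — fixpoint
  FIRST(S)={a,d}  FIRST(A)={a}  FIRST(B)={a,c}  FIRST(C)={d}

FOLLOW iteration:
initialize: $ ∈ FOLLOW(S)
[1]
  B→A S: FOLLOW(A) ⊇ FIRST(S) = {a,d}; new: +{a,d}
  S→S C C: FOLLOW(S) ⊇ FIRST(C) = {d}; new: +{d}
  S→S C C: FOLLOW(C) ⊇ FIRST(C) = {d}; new: +{d}
  S→S C C: FOLLOW(C) ⊇ FOLLOW(S) ⊇ {$,d}; new: +{$}
  S→a B: FOLLOW(B) ⊇ FOLLOW(S) ⊇ {$,d}; new: +{$,d}
  S→d A: FOLLOW(A) ⊇ FOLLOW(S) ⊇ {$,d}; new: +{$}
  FOLLOW[S]={$,d}  FOLLOW[A]={$,a,d}  FOLLOW[B]={$,d}  FOLLOW[C]={$,d}
[2] done
  FOLLOW[S]={$,d}  FOLLOW[A]={$,a,d}  FOLLOW[B]={$,d}  FOLLOW[C]={$,d}

FOLLOW(S) = ["$", "d"]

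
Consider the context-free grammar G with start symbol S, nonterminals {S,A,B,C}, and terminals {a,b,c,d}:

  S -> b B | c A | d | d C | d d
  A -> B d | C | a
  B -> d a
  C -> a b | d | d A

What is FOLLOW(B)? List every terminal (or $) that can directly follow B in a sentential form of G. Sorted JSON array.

FIRST sets, iterate to fixpoint:
pass 1:
  A via A→a: +{a}
  B via B→d a: +{d}
  C via C→a b: +{a}
  C via C→d: +{d}
  S via S→b B: +{b}
  S via S→c A: +{c}
  S via S→d: +{d}
  FIRST[S]={b,c,d}  FIRST[A]={a}  FIRST[B]={d}  FIRST[C]={a,d}
pass 2:
  A via A→B d: +{d}
  FIRST[S]={b,c,d}  FIRST[A]={a,d}  FIRST[B]={d}  FIRST[C]={a,d}
pass 3: (no change)
  FIRST[S]={b,c,d}  FIRST[A]={a,d}  FIRST[B]={d}  FIRST[C]={a,d}

Compute FOLLOW by fixpoint:
seed FOLLOW(S) with $
iter 1:
  A→B d: FOLLOW(B) ⊇ FIRST(d) = {d}; new: +{d}
  S→b B: FOLLOW(B) ⊇ FOLLOW(S) ⊇ {$}; new: +{$}
  S→c A: FOLLOW(A) ⊇ FOLLOW(S) ⊇ {$}; new: +{$}
  S→d C: FOLLOW(C) ⊇ FOLLOW(S) ⊇ {$}; new: +{$}
  S: {$}  A: {$}  B: {$,d}  C: {$}
iter 2: (no change)
  S: {$}  A: {$}  B: {$,d}  C: {$}

FOLLOW(B) = ["$", "d"]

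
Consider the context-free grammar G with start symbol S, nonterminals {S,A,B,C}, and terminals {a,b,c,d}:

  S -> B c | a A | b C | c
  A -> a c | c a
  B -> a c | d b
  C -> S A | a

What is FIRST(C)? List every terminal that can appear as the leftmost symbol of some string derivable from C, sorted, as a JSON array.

Compute FIRST by fixpoint:
pass 1:
  A via A→a c: +{a}
  A via A→c a: +{c}
  B via B→a c: +{a}
  B via B→d b: +{d}
  C via C→a: +{a}
  S via S→B c: +{a,d}
  S via S→b C: +{b}
  S via S→c: +{c}
  FIRST(S)={a,b,c,d}  FIRST(A)={a,c}  FIRST(B)={a,d}  FIRST(C)={a}
pass 2:
  C via C→S A: +{b,c,d}
  FIRST(S)={a,b,c,d}  FIRST(A)={a,c}  FIRST(B)={a,d}  FIRST(C)={a,b,c,d}
pass 3: (stable)
  FIRST(S)={a,b,c,d}  FIRST(A)={a,c}  FIRST(B)={a,d}  FIRST(C)={a,b,c,d}

FIRST(C) = ["a", "b", "c", "d"]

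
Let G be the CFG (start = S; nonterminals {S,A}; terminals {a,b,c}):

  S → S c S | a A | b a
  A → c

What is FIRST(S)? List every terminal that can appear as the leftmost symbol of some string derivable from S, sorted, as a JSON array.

FIRST sets, iterate to fixpoint:
round 1:
  A via A→c: +{c}
  S via S→a A: +{a}
  S via S→b a: +{b}
  FIRST[S]={a,b}  FIRST[A]={c}
round 2: (stable)
  FIRST[S]={a,b}  FIRST[A]={c}

FIRST(S) = ["a", "b"]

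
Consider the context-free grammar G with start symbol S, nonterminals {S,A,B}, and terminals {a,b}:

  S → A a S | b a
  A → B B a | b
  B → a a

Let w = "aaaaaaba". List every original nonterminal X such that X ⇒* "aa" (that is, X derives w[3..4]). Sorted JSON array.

Convert to CNF:
  S -> A X3 | T1 T0
  A -> B X2 | b
  B -> T0 T0
  T0 -> a
  T1 -> b
  X2 -> B T0
  X3 -> T0 S

CYK fill — only the sub-triangle for w[3..4]:
  [3..3]={T0}  "a"  orig:{}
  [4..4]={T0}  "a"  orig:{}
  [3..4]={B}  "aa"

Original NTs in T[3,4] deriving "aa": ["B"]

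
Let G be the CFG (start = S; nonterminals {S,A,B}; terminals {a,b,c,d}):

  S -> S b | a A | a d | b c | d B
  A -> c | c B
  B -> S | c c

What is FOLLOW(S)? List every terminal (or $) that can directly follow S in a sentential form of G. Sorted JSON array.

Compute FIRST by fixpoint:
iter 1:
  A via A→c: +{c}
  B via B→c c: +{c}
  S via S→a A: +{a}
  S via S→b c: +{b}
  S via S→d B: +{d}
  S: {a,b,d}  A: {c}  B: {c}
iter 2:
  B via B→S: +{a,b,d}
  S: {a,b,d}  A: {c}  B: {a,b,c,d}
iter 3: done
  S: {a,b,d}  A: {c}  B: {a,b,c,d}

Compute FOLLOW by fixpoint:
initialize: $ ∈ FOLLOW(S)
[1]
  S→S b: FOLLOW(S) ⊇ FIRST(b) = {b}; new: +{b}
  S→a A: FOLLOW(A) ⊇ FOLLOW(S) ⊇ {$,b}; new: +{$,b}
  S→d B: FOLLOW(B) ⊇ FOLLOW(S) ⊇ {$,b}; new: +{$,b}
  S: {$,b}  A: {$,b}  B: {$,b}
[2] (no change)
  S: {$,b}  A: {$,b}  B: {$,b}

FOLLOW(S) = ["$", "b"]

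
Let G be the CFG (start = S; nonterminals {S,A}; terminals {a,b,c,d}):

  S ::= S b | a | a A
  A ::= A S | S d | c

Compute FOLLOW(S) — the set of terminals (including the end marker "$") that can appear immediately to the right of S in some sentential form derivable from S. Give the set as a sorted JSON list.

FIRST sets, iterate to fixpoint:
iter 1:
  A via A→c: +{c}
  S via S→a: +{a}
  FIRST[S]={a}  FIRST[A]={c}
iter 2:
  A via A→S d: +{a}
  FIRST[S]={a}  FIRST[A]={a,c}
iter 3: done
  FIRST[S]={a}  FIRST[A]={a,c}

FOLLOW iteration:
initialize: $ ∈ FOLLOW(S)
[1]
  A→A S: FOLLOW(A) ⊇ FIRST(S) = {a}; new: +{a}
  A→A S: FOLLOW(S) ⊇ FOLLOW(A) ⊇ {a}; new: +{a}
  A→S d: FOLLOW(S) ⊇ FIRST(d) = {d}; new: +{d}
  S→S b: FOLLOW(S) ⊇ FIRST(b) = {b}; new: +{b}
  S→a A: FOLLOW(A) ⊇ FOLLOW(S) ⊇ {$,a,b,d}; new: +{$,b,d}
  S: {$,a,b,d}  A: {$,a,b,d}
[2] (no change)
  S: {$,a,b,d}  A: {$,a,b,d}

FOLLOW(S) = ["$", "a", "b", "d"]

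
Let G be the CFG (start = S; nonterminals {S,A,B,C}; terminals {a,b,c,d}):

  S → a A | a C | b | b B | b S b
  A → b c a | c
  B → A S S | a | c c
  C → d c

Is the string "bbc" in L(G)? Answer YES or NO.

CNF form of G:
  S -> T0 B | T0 X6 | T2 A | T2 C | b
  A -> T0 X4 | c
  B -> A X5 | T1 T1 | a
  C -> T3 T1
  T0 -> b
  T1 -> c
  T2 -> a
  T3 -> d
  X4 -> T1 T2
  X5 -> S S
  X6 -> S T0

CYK fill:
  cell(0,0) b: {S,T0}  orig:{S}
  cell(1,1) b: {S,T0}  orig:{S}
  cell(2,2) c: {A,T1}  orig:{A}
  cell(0,1) bb: {X5,X6}  orig:{}
  cell(1,2) bc: ∅
  cell(0,2) bbc: ∅

S ∉ T[0,2] ⇒ NO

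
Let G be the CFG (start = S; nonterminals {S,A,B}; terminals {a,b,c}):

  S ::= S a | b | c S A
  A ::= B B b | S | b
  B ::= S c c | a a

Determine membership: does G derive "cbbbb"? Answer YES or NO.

Convert to CNF:
  S -> S T1 | T2 X6 | b
  A -> B X3 | S T1 | T2 X4 | b
  B -> S X5 | T1 T1
  T0 -> b
  T1 -> a
  T2 -> c
  X3 -> B T0
  X4 -> S A
  X5 -> T2 T2
  X6 -> S A

CYK table (by increasing span):
  [0..0]={T2}  "c"  orig:{}
  [1..1]={A,S,T0}  "b"  orig:{A,S}
  [2..2]={A,S,T0}  "b"  orig:{A,S}
  [3..3]={A,S,T0}  "b"  orig:{A,S}
  [4..4]={A,S,T0}  "b"  orig:{A,S}
  [0..1]=∅  "cb"
  [1..2]={X4,X6}  "bb"  orig:{}
  [2..3]={X4,X6}  "bb"  orig:{}
  [3..4]={X4,X6}  "bb"  orig:{}
  [0..2]={A,S}  "cbb"
  [1..3]=∅  "bbb"
  [2..4]=∅  "bbb"
  [0..3]={X4,X6}  "cbbb"  orig:{}
  [1..4]=∅  "bbbb"
  [0..4]=∅  "cbbbb"

S ∉ T[0,4] ⇒ NO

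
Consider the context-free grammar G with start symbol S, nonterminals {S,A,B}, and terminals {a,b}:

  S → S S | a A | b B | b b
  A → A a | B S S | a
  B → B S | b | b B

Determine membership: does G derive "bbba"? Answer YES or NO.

Convert to CNF:
  S -> S S | T0 A | T1 B | T1 T1
  A -> A T0 | B X2 | a
  B -> B S | T1 B | b
  T0 -> a
  T1 -> b
  X2 -> S S

CYK table (by increasing span):
  [0..0]={B,T1}  "b"  orig:{B}
  [1..1]={B,T1}  "b"  orig:{B}
  [2..2]={B,T1}  "b"  orig:{B}
  [3..3]={A,T0}  "a"  orig:{A}
  [0..1]={B,S}  "bb"
  [1..2]={B,S}  "bb"
  [2..3]=∅  "ba"
  [0..2]={B,S}  "bbb"
  [1..3]=∅  "bba"
  [0..3]=∅  "bbba"

S ∉ T[0,3] ⇒ NO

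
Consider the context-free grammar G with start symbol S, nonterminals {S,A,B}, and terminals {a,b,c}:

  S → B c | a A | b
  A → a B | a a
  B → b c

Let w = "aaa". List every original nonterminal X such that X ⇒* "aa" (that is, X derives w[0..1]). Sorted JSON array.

Convert to CNF:
  S -> B T2 | T0 A | b
  A -> T0 B | T0 T0
  B -> T1 T2
  T0 -> a
  T1 -> b
  T2 -> c

CYK table (by increasing span) (cells [i..j] with 0 ≤ i ≤ j ≤ 1 only):
  T[0,0] 'a' = {T0}  orig:{}
  T[1,1] 'a' = {T0}  orig:{}
  T[0,1] 'aa' = {A}

Original NTs in T[0,1] deriving "aa": ["A"]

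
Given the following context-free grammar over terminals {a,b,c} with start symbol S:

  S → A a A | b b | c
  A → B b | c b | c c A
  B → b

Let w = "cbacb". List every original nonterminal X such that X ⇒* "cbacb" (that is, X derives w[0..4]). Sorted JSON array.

CNF form of G:
  S -> A X4 | T0 T0 | c
  A -> B T0 | T1 T0 | T1 X3
  B -> b
  T0 -> b
  T1 -> c
  T2 -> a
  X3 -> T1 A
  X4 -> T2 A

Fill CYK table bottom-up (cells [i..j] with 0 ≤ i ≤ j ≤ 4 only):
  cell(0,0) c: {S,T1}  orig:{S}
  cell(1,1) b: {B,T0}  orig:{B}
  cell(2,2) a: {T2}  orig:{}
  cell(3,3) c: {S,T1}  orig:{S}
  cell(4,4) b: {B,T0}  orig:{B}
  cell(0,1) cb: {A}
  cell(1,2) ba: ∅
  cell(2,3) ac: ∅
  cell(3,4) cb: {A}
  cell(0,2) cba: ∅
  cell(1,3) bac: ∅
  cell(2,4) acb: {X4}  orig:{}
  cell(0,3) cbac: ∅
  cell(1,4) bacb: ∅
  cell(0,4) cbacb: {S}

Original NTs in T[0,4] deriving "cbacb": ["S"]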